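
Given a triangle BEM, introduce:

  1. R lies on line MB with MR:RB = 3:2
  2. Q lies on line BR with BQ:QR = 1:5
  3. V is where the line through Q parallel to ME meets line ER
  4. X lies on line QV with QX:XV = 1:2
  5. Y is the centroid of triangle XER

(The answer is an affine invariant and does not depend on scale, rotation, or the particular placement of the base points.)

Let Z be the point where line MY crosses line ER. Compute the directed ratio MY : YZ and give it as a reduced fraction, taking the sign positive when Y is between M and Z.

Assign B = (0, 0), E = (1, 0), M = (0, 1) — the answer is frame-independent, so this choice is without loss of generality.
1. R lies on line MB with MR:RB = 3:2 ⇒ R = (0, 2/5)
2. Q lies on line BR with BQ:QR = 1:5 ⇒ Q = (0, 1/15)
3. V is where the line through Q parallel to ME meets line ER ⇒ V = (-5/9, 28/45)
4. X lies on line QV with QX:XV = 1:2 ⇒ X = (-5/27, 34/135)
5. Y is the centroid of triangle XER ⇒ Y = (22/81, 88/405)
line MY meets ER at Z = (22/91, 138/455)
Y = M + t·(Z−M) with t = 91/81, so MY:YZ = 91/81:-10/81

MY:YZ = -91/10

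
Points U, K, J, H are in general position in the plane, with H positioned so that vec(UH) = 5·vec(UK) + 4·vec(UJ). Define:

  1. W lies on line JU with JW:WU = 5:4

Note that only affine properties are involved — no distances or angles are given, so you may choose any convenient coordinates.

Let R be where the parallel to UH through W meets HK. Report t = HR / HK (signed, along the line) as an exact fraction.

Assign U = (0, 0), K = (1, 0), J = (0, 1), H = (5, 4) — the answer is frame-independent, so this choice is without loss of generality.
1. W lies on line JU with JW:WU = 5:4 ⇒ W = (0, 4/9)
through W parallel to UH: direction (5, 4); meets HK at R = (65/9, 56/9)
R = H + t·(K−H) with t = -5/9

t = -5/9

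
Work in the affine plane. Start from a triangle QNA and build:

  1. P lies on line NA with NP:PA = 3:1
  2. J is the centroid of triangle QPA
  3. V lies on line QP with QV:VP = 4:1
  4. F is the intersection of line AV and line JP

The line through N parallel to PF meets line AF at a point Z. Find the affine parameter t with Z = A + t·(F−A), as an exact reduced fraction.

Assign Q = (0, 0), N = (1, 0), A = (0, 1) — the answer is frame-independent, so this choice is without loss of generality.
1. P lies on line NA with NP:PA = 3:1 ⇒ P = (1/4, 3/4)
2. J is the centroid of triangle QPA ⇒ J = (1/12, 7/12)
3. V lies on line QP with QV:VP = 4:1 ⇒ V = (1/5, 3/5)
4. F is the intersection of line AV and line JP ⇒ F = (1/6, 2/3)
through N parallel to PF: direction (-1/12, -1/12); meets AF at Z = (2/3, -1/3)
Z = A + t·(F−A) with t = 4

t = 4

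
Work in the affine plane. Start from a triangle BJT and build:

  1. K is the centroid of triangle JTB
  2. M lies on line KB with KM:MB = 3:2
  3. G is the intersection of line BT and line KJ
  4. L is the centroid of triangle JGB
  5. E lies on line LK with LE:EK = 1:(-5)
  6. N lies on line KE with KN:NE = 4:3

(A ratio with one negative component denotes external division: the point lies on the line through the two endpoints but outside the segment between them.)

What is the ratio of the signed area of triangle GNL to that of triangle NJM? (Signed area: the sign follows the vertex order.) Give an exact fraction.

Set B = (0, 0), J = (1, 0), T = (0, 1); any affine frame gives the same invariant.
1. K is the centroid of triangle JTB ⇒ K = (1/3, 1/3)
2. M lies on line KB with KM:MB = 3:2 ⇒ M = (2/15, 2/15)
3. G is the intersection of line BT and line KJ ⇒ G = (0, 1/2)
4. L is the centroid of triangle JGB ⇒ L = (1/3, 1/6)
5. E lies on line LK with LE:EK = 1:(-5) ⇒ E = (1/3, 1/8)
6. N lies on line KE with KN:NE = 4:3 ⇒ N = (1/3, 3/14)
2·[GNL] = -1/63, 2·[NJM] = -61/630
[GNL]:[NJM] = -1/63:-61/630 = 10/61

[GNL]:[NJM] = 10/61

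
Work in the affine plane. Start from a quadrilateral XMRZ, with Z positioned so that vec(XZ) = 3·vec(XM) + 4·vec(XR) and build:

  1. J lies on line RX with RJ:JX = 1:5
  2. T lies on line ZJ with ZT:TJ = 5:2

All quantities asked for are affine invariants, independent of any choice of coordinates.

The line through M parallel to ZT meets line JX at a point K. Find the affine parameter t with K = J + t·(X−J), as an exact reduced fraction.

Choose coordinates X = (0, 0), M = (1, 0), R = (0, 1), Z = (3, 4).
1. J lies on line RX with RJ:JX = 1:5 ⇒ J = (0, 5/6)
2. T lies on line ZJ with ZT:TJ = 5:2 ⇒ T = (6/7, 73/42)
through M parallel to ZT: direction (-15/7, -95/42); meets JX at K = (0, -19/18)
K = J + t·(X−J) with t = 34/15

t = 34/15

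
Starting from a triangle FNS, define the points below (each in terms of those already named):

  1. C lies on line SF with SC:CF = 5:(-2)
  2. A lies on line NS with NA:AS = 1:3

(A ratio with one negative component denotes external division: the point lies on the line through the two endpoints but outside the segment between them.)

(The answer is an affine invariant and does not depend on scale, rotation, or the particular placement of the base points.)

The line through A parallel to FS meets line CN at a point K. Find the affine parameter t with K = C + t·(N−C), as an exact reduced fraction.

t = 3/4

Work in coordinates with F = (0, 0), N = (1, 0), S = (0, 1).
1. C lies on line SF with SC:CF = 5:(-2) ⇒ C = (0, -2/3)
2. A lies on line NS with NA:AS = 1:3 ⇒ A = (3/4, 1/4)
through A parallel to FS: direction (0, 1); meets CN at K = (3/4, -1/6)
K = C + t·(N−C) with t = 3/4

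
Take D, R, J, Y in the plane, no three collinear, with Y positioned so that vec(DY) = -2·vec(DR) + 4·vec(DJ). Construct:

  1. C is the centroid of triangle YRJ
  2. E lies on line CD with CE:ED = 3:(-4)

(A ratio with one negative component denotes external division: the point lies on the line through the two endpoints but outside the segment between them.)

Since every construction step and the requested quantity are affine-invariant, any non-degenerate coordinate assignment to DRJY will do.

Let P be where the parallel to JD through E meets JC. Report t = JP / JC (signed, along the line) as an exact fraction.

t = 4

Choose coordinates D = (0, 0), R = (1, 0), J = (0, 1), Y = (-2, 4).
1. C is the centroid of triangle YRJ ⇒ C = (-1/3, 5/3)
2. E lies on line CD with CE:ED = 3:(-4) ⇒ E = (-4/3, 20/3)
through E parallel to JD: direction (0, -1); meets JC at P = (-4/3, 11/3)
P = J + t·(C−J) with t = 4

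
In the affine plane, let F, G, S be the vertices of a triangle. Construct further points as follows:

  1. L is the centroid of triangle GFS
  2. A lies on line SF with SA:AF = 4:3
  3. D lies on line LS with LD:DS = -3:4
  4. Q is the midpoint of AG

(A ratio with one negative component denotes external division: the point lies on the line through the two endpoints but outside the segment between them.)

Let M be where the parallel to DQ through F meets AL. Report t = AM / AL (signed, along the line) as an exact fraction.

Work in coordinates with F = (0, 0), G = (1, 0), S = (0, 1).
1. L is the centroid of triangle GFS ⇒ L = (1/3, 1/3)
2. A lies on line SF with SA:AF = 4:3 ⇒ A = (0, 3/7)
3. D lies on line LS with LD:DS = -3:4 ⇒ D = (4/3, -5/3)
4. Q is the midpoint of AG ⇒ Q = (1/2, 3/14)
through F parallel to DQ: direction (-5/6, 79/42); meets AL at M = (-5/23, 79/161)
M = A + t·(L−A) with t = -15/23

t = -15/23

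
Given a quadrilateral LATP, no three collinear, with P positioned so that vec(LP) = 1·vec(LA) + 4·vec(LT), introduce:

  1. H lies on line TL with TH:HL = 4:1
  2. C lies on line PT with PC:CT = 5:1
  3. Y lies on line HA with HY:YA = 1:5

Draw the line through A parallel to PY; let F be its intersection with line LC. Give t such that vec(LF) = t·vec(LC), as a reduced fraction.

Assign L = (0, 0), A = (1, 0), T = (0, 1), P = (1, 4) — the answer is frame-independent, so this choice is without loss of generality.
1. H lies on line TL with TH:HL = 4:1 ⇒ H = (0, 1/5)
2. C lies on line PT with PC:CT = 5:1 ⇒ C = (1/6, 3/2)
3. Y lies on line HA with HY:YA = 1:5 ⇒ Y = (1/6, 1/6)
through A parallel to PY: direction (-5/6, -23/6); meets LC at F = (-23/22, -207/22)
F = L + t·(C−L) with t = -69/11

t = -69/11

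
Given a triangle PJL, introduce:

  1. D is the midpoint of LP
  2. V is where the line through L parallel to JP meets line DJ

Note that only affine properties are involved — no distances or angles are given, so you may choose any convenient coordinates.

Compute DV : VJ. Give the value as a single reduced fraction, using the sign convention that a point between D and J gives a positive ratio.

Work in coordinates with P = (0, 0), J = (1, 0), L = (0, 1).
1. D is the midpoint of LP ⇒ D = (0, 1/2)
2. V is where the line through L parallel to JP meets line DJ ⇒ V = (-1, 1)
V = D + t·(J−D) with t = -1, so DV:VJ = t:(1−t) = -1:2

DV:VJ = -1/2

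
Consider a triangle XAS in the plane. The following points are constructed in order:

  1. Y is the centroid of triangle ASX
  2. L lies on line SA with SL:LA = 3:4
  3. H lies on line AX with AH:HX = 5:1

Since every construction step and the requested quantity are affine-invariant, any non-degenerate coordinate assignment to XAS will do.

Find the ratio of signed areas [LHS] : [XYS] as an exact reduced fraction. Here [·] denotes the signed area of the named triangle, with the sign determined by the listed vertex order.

Work in coordinates with X = (0, 0), A = (1, 0), S = (0, 1).
1. Y is the centroid of triangle ASX ⇒ Y = (1/3, 1/3)
2. L lies on line SA with SL:LA = 3:4 ⇒ L = (3/7, 4/7)
3. H lies on line AX with AH:HX = 5:1 ⇒ H = (1/6, 0)
2·[LHS] = -5/14, 2·[XYS] = 1/3
[LHS]:[XYS] = -5/14:1/3 = -15/14

[LHS]:[XYS] = -15/14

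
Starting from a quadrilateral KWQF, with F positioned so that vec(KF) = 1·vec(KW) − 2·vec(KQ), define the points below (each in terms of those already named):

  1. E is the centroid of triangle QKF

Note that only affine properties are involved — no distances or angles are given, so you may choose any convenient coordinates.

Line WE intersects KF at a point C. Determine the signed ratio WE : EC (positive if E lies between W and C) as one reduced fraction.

Set K = (0, 0), W = (1, 0), Q = (0, 1), F = (1, -2); any affine frame gives the same invariant.
1. E is the centroid of triangle QKF ⇒ E = (1/3, -1/3)
line WE meets KF at C = (1/5, -2/5)
E = W + t·(C−W) with t = 5/6, so WE:EC = 5/6:1/6

WE:EC = 5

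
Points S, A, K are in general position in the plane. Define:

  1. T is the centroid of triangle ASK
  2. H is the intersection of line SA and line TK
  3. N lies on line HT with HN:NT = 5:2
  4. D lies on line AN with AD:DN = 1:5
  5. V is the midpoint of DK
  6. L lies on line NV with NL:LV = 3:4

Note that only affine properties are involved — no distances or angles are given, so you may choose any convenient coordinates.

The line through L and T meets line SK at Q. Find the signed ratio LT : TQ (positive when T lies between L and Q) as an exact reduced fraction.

Work in coordinates with S = (0, 0), A = (1, 0), K = (0, 1).
1. T is the centroid of triangle ASK ⇒ T = (1/3, 1/3)
2. H is the intersection of line SA and line TK ⇒ H = (1/2, 0)
3. N lies on line HT with HN:NT = 5:2 ⇒ N = (8/21, 5/21)
4. D lies on line AN with AD:DN = 1:5 ⇒ D = (113/126, 5/126)
5. V is the midpoint of DK ⇒ V = (113/252, 131/252)
6. L lies on line NV with NL:LV = 3:4 ⇒ L = (241/588, 211/588)
line LT meets SK at Q = (0, 2/9)
T = L + t·(Q−L) with t = 45/241, so LT:TQ = 45/241:196/241

LT:TQ = 45/196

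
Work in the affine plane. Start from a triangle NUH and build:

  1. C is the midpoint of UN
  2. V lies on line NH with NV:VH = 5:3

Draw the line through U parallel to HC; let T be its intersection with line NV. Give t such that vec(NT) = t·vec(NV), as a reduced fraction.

Set N = (0, 0), U = (1, 0), H = (0, 1); any affine frame gives the same invariant.
1. C is the midpoint of UN ⇒ C = (1/2, 0)
2. V lies on line NH with NV:VH = 5:3 ⇒ V = (0, 5/8)
through U parallel to HC: direction (1/2, -1); meets NV at T = (0, 2)
T = N + t·(V−N) with t = 16/5

t = 16/5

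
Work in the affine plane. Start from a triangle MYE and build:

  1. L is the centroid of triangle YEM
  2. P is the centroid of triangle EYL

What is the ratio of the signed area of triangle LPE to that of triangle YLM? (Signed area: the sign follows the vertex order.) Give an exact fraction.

[LPE]:[YLM] = 1/3

Set M = (0, 0), Y = (1, 0), E = (0, 1); any affine frame gives the same invariant.
1. L is the centroid of triangle YEM ⇒ L = (1/3, 1/3)
2. P is the centroid of triangle EYL ⇒ P = (4/9, 4/9)
2·[LPE] = 1/9, 2·[YLM] = 1/3
[LPE]:[YLM] = 1/9:1/3 = 1/3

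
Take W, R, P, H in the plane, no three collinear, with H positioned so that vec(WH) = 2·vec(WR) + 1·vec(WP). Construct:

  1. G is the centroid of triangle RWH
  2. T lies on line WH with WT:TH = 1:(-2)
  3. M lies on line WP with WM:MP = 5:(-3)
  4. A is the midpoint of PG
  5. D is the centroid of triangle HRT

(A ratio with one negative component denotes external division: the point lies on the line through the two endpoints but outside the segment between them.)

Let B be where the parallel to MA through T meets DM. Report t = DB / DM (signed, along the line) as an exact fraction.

t = -172/23

Assign W = (0, 0), R = (1, 0), P = (0, 1), H = (2, 1) — the answer is frame-independent, so this choice is without loss of generality.
1. G is the centroid of triangle RWH ⇒ G = (1, 1/3)
2. T lies on line WH with WT:TH = 1:(-2) ⇒ T = (-2, -1)
3. M lies on line WP with WM:MP = 5:(-3) ⇒ M = (0, 5/2)
4. A is the midpoint of PG ⇒ A = (1/2, 2/3)
5. D is the centroid of triangle HRT ⇒ D = (1/3, 0)
through T parallel to MA: direction (1/2, -11/6); meets DM at B = (65/23, -430/23)
B = D + t·(M−D) with t = -172/23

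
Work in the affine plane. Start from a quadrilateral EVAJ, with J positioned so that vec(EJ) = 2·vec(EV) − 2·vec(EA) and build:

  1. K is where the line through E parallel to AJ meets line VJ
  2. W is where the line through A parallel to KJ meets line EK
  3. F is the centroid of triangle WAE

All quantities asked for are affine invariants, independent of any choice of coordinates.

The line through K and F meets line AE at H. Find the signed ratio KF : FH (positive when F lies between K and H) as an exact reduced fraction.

KF:FH = 5

Choose coordinates E = (0, 0), V = (1, 0), A = (0, 1), J = (2, -2).
1. K is where the line through E parallel to AJ meets line VJ ⇒ K = (4, -6)
2. W is where the line through A parallel to KJ meets line EK ⇒ W = (2, -3)
3. F is the centroid of triangle WAE ⇒ F = (2/3, -2/3)
line KF meets AE at H = (0, 2/5)
F = K + t·(H−K) with t = 5/6, so KF:FH = 5/6:1/6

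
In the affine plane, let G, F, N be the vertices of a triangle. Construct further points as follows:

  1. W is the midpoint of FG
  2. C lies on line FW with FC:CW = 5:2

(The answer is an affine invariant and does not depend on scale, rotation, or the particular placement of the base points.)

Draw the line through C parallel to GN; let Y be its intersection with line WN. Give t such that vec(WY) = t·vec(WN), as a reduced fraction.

Work in coordinates with G = (0, 0), F = (1, 0), N = (0, 1).
1. W is the midpoint of FG ⇒ W = (1/2, 0)
2. C lies on line FW with FC:CW = 5:2 ⇒ C = (9/14, 0)
through C parallel to GN: direction (0, 1); meets WN at Y = (9/14, -2/7)
Y = W + t·(N−W) with t = -2/7

t = -2/7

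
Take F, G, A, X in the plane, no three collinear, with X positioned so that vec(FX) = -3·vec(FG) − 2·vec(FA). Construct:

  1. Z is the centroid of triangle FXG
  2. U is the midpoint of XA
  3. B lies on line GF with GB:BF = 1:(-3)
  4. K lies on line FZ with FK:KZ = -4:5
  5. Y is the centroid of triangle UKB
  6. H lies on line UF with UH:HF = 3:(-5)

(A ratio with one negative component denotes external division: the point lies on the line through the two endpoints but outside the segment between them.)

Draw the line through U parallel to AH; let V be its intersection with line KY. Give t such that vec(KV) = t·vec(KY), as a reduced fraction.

t = 60/79

Assign F = (0, 0), G = (1, 0), A = (0, 1), X = (-3, -2) — the answer is frame-independent, so this choice is without loss of generality.
1. Z is the centroid of triangle FXG ⇒ Z = (-2/3, -2/3)
2. U is the midpoint of XA ⇒ U = (-3/2, -1/2)
3. B lies on line GF with GB:BF = 1:(-3) ⇒ B = (3/2, 0)
4. K lies on line FZ with FK:KZ = -4:5 ⇒ K = (8/3, 8/3)
5. Y is the centroid of triangle UKB ⇒ Y = (8/9, 13/18)
6. H lies on line UF with UH:HF = 3:(-5) ⇒ H = (-15/4, -5/4)
through U parallel to AH: direction (-15/4, -9/4); meets KY at V = (104/79, 94/79)
V = K + t·(Y−K) with t = 60/79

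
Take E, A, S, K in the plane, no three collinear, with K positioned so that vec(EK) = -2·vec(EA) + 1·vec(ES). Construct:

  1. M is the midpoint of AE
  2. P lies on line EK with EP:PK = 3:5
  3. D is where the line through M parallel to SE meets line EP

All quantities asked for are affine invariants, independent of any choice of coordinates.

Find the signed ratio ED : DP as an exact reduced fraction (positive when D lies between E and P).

ED:DP = -2/5

Choose coordinates E = (0, 0), A = (1, 0), S = (0, 1), K = (-2, 1).
1. M is the midpoint of AE ⇒ M = (1/2, 0)
2. P lies on line EK with EP:PK = 3:5 ⇒ P = (-3/4, 3/8)
3. D is where the line through M parallel to SE meets line EP ⇒ D = (1/2, -1/4)
D = E + t·(P−E) with t = -2/3, so ED:DP = t:(1−t) = -2/3:5/3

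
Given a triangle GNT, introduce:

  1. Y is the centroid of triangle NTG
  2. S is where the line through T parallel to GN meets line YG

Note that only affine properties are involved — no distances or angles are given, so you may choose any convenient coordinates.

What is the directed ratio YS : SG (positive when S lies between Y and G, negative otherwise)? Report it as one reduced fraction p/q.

YS:SG = -2/3

Set G = (0, 0), N = (1, 0), T = (0, 1); any affine frame gives the same invariant.
1. Y is the centroid of triangle NTG ⇒ Y = (1/3, 1/3)
2. S is where the line through T parallel to GN meets line YG ⇒ S = (1, 1)
S = Y + t·(G−Y) with t = -2, so YS:SG = t:(1−t) = -2:3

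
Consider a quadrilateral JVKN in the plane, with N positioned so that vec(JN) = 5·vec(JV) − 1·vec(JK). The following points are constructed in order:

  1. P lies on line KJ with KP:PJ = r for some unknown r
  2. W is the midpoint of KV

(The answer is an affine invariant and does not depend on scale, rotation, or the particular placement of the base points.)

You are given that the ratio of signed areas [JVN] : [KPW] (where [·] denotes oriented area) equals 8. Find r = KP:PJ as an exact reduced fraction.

Choose coordinates J = (0, 0), V = (1, 0), K = (0, 1), N = (5, -1).
1. With KP:PJ = r, write λ = r/(r+1) so P = K + λ·(J−K); P is affine-linear in λ
2. W is the midpoint of KV ⇒ W = (1/2, 1/2)
Every point depending on P is an affine combination of P and λ-independent points, so each such coordinate is linear in λ; the λ² term in each signed area is a multiple of (J−K)×(J−K) = 0, so 2·[JVN] and 2·[KPW] are each linear in λ. Evaluating at λ=0 and λ=1:
  2·[JVN] = -1,   2·[KPW] = 1/2·λ
So [JVN]:[KPW] = (-1) / (1/2·λ). Setting this equal to 8:
  -1 = 8·(1/2·λ)  ⇒  λ = -1/4
Then r = λ/(1−λ) = (-1/4)/(5/4) = -1/5. Check: with r = -1/5, P = (0, 5/4) and [JVN]:[KPW] = 8 as required.

r = -1/5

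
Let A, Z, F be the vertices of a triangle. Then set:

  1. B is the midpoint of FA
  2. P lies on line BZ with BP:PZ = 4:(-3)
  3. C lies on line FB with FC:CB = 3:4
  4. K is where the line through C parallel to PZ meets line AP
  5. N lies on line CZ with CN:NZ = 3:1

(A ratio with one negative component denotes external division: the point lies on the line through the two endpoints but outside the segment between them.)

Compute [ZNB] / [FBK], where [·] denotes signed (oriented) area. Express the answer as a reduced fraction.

Choose coordinates A = (0, 0), Z = (1, 0), F = (0, 1).
1. B is the midpoint of FA ⇒ B = (0, 1/2)
2. P lies on line BZ with BP:PZ = 4:(-3) ⇒ P = (4, -3/2)
3. C lies on line FB with FC:CB = 3:4 ⇒ C = (0, 11/14)
4. K is where the line through C parallel to PZ meets line AP ⇒ K = (44/7, -33/14)
5. N lies on line CZ with CN:NZ = 3:1 ⇒ N = (3/4, 11/56)
2·[ZNB] = 1/14, 2·[FBK] = 22/7
[ZNB]:[FBK] = 1/14:22/7 = 1/44

[ZNB]:[FBK] = 1/44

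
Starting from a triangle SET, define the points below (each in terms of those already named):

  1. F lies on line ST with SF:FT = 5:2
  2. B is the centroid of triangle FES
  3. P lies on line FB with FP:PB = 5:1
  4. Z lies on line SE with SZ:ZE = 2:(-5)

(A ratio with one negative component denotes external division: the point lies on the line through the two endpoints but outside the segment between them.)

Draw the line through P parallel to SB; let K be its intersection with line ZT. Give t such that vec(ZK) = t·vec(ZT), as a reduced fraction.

Set S = (0, 0), E = (1, 0), T = (0, 1); any affine frame gives the same invariant.
1. F lies on line ST with SF:FT = 5:2 ⇒ F = (0, 5/7)
2. B is the centroid of triangle FES ⇒ B = (1/3, 5/21)
3. P lies on line FB with FP:PB = 5:1 ⇒ P = (5/18, 20/63)
4. Z lies on line SE with SZ:ZE = 2:(-5) ⇒ Z = (-2/3, 0)
through P parallel to SB: direction (1/3, 5/21); meets ZT at K = (-37/33, -15/22)
K = Z + t·(T−Z) with t = -15/22

t = -15/22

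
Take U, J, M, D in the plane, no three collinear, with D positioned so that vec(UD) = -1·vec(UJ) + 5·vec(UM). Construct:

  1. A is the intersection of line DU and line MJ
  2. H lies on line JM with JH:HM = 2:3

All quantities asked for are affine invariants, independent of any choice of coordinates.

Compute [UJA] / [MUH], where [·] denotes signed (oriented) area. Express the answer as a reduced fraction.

[UJA]:[MUH] = 25/12

Set U = (0, 0), J = (1, 0), M = (0, 1), D = (-1, 5); any affine frame gives the same invariant.
1. A is the intersection of line DU and line MJ ⇒ A = (-1/4, 5/4)
2. H lies on line JM with JH:HM = 2:3 ⇒ H = (3/5, 2/5)
2·[UJA] = 5/4, 2·[MUH] = 3/5
[UJA]:[MUH] = 5/4:3/5 = 25/12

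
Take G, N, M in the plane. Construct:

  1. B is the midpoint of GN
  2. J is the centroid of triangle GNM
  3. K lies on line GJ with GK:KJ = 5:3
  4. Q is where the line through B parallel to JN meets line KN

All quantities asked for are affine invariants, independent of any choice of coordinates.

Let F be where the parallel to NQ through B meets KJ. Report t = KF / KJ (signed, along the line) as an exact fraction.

t = -5/6

Choose coordinates G = (0, 0), N = (1, 0), M = (0, 1).
1. B is the midpoint of GN ⇒ B = (1/2, 0)
2. J is the centroid of triangle GNM ⇒ J = (1/3, 1/3)
3. K lies on line GJ with GK:KJ = 5:3 ⇒ K = (5/24, 5/24)
4. Q is where the line through B parallel to JN meets line KN ⇒ Q = (-1/18, 5/18)
through B parallel to NQ: direction (-19/18, 5/18); meets KJ at F = (5/48, 5/48)
F = K + t·(J−K) with t = -5/6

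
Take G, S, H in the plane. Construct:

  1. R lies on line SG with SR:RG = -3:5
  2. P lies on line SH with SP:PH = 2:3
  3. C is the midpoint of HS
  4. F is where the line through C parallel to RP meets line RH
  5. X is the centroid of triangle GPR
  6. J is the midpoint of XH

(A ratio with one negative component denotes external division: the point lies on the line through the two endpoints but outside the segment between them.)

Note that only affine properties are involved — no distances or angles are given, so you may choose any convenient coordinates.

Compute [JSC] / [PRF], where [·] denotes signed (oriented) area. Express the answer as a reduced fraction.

[JSC]:[PRF] = -5/18

Set G = (0, 0), S = (1, 0), H = (0, 1); any affine frame gives the same invariant.
1. R lies on line SG with SR:RG = -3:5 ⇒ R = (5/2, 0)
2. P lies on line SH with SP:PH = 2:3 ⇒ P = (3/5, 2/5)
3. C is the midpoint of HS ⇒ C = (1/2, 1/2)
4. F is where the line through C parallel to RP meets line RH ⇒ F = (25/12, 1/6)
5. X is the centroid of triangle GPR ⇒ X = (31/30, 2/15)
6. J is the midpoint of XH ⇒ J = (31/60, 17/30)
2·[JSC] = -1/24, 2·[PRF] = 3/20
[JSC]:[PRF] = -1/24:3/20 = -5/18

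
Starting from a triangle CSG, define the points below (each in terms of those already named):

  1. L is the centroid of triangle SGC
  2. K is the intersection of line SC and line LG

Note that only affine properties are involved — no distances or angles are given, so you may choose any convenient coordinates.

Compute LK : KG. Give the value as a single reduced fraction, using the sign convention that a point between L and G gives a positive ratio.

Assign C = (0, 0), S = (1, 0), G = (0, 1) — the answer is frame-independent, so this choice is without loss of generality.
1. L is the centroid of triangle SGC ⇒ L = (1/3, 1/3)
2. K is the intersection of line SC and line LG ⇒ K = (1/2, 0)
K = L + t·(G−L) with t = -1/2, so LK:KG = t:(1−t) = -1/2:3/2

LK:KG = -1/3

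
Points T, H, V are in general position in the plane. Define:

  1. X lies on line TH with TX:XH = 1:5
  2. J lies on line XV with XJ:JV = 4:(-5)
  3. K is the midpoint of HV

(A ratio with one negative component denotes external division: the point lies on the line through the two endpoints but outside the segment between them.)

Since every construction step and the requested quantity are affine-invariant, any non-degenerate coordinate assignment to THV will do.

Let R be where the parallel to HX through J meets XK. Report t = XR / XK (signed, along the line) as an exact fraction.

t = -8

Set T = (0, 0), H = (1, 0), V = (0, 1); any affine frame gives the same invariant.
1. X lies on line TH with TX:XH = 1:5 ⇒ X = (1/6, 0)
2. J lies on line XV with XJ:JV = 4:(-5) ⇒ J = (5/6, -4)
3. K is the midpoint of HV ⇒ K = (1/2, 1/2)
through J parallel to HX: direction (-5/6, 0); meets XK at R = (-5/2, -4)
R = X + t·(K−X) with t = -8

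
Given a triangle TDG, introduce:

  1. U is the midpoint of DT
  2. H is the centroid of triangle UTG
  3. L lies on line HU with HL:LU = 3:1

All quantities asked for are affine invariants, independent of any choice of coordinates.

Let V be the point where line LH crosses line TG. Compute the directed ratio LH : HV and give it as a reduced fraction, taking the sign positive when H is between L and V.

Set T = (0, 0), D = (1, 0), G = (0, 1); any affine frame gives the same invariant.
1. U is the midpoint of DT ⇒ U = (1/2, 0)
2. H is the centroid of triangle UTG ⇒ H = (1/6, 1/3)
3. L lies on line HU with HL:LU = 3:1 ⇒ L = (5/12, 1/12)
line LH meets TG at V = (0, 1/2)
H = L + t·(V−L) with t = 3/5, so LH:HV = 3/5:2/5

LH:HV = 3/2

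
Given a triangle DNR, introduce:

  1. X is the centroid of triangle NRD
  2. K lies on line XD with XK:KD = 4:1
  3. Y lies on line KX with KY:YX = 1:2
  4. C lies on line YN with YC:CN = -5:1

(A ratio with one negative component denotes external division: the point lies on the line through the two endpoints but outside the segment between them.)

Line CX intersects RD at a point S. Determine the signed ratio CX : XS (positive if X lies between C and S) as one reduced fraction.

Choose coordinates D = (0, 0), N = (1, 0), R = (0, 1).
1. X is the centroid of triangle NRD ⇒ X = (1/3, 1/3)
2. K lies on line XD with XK:KD = 4:1 ⇒ K = (1/15, 1/15)
3. Y lies on line KX with KY:YX = 1:2 ⇒ Y = (7/45, 7/45)
4. C lies on line YN with YC:CN = -5:1 ⇒ C = (109/90, -7/180)
line CX meets RD at S = (0, 75/158)
X = C + t·(S−C) with t = 79/109, so CX:XS = 79/109:30/109

CX:XS = 79/30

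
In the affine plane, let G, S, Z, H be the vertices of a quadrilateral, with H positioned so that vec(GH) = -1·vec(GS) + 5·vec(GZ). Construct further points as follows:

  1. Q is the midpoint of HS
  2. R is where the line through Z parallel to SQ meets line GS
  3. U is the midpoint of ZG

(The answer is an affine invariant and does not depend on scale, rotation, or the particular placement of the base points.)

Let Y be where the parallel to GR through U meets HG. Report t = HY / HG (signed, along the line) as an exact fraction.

t = 9/10

Assign G = (0, 0), S = (1, 0), Z = (0, 1), H = (-1, 5) — the answer is frame-independent, so this choice is without loss of generality.
1. Q is the midpoint of HS ⇒ Q = (0, 5/2)
2. R is where the line through Z parallel to SQ meets line GS ⇒ R = (2/5, 0)
3. U is the midpoint of ZG ⇒ U = (0, 1/2)
through U parallel to GR: direction (2/5, 0); meets HG at Y = (-1/10, 1/2)
Y = H + t·(G−H) with t = 9/10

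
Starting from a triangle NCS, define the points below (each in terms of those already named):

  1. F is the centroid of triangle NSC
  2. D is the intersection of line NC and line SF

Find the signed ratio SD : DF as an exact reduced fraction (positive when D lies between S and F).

SD:DF = -3

Choose coordinates N = (0, 0), C = (1, 0), S = (0, 1).
1. F is the centroid of triangle NSC ⇒ F = (1/3, 1/3)
2. D is the intersection of line NC and line SF ⇒ D = (1/2, 0)
D = S + t·(F−S) with t = 3/2, so SD:DF = t:(1−t) = 3/2:-1/2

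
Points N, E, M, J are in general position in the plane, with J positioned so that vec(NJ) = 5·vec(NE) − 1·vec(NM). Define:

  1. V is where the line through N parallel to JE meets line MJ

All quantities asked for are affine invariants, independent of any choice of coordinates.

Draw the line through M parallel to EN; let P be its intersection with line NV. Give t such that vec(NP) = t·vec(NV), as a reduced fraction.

Set N = (0, 0), E = (1, 0), M = (0, 1), J = (5, -1); any affine frame gives the same invariant.
1. V is where the line through N parallel to JE meets line MJ ⇒ V = (20/3, -5/3)
through M parallel to EN: direction (-1, 0); meets NV at P = (-4, 1)
P = N + t·(V−N) with t = -3/5

t = -3/5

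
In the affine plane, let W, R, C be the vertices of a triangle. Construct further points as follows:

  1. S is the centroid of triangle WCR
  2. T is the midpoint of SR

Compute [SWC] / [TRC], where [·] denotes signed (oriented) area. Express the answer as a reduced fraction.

Choose coordinates W = (0, 0), R = (1, 0), C = (0, 1).
1. S is the centroid of triangle WCR ⇒ S = (1/3, 1/3)
2. T is the midpoint of SR ⇒ T = (2/3, 1/6)
2·[SWC] = -1/3, 2·[TRC] = 1/6
[SWC]:[TRC] = -1/3:1/6 = -2

[SWC]:[TRC] = -2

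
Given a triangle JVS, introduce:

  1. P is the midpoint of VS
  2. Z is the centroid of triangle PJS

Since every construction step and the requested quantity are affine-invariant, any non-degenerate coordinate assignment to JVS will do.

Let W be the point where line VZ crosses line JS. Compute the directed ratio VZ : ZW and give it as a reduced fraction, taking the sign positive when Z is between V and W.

VZ:ZW = 5

Set J = (0, 0), V = (1, 0), S = (0, 1); any affine frame gives the same invariant.
1. P is the midpoint of VS ⇒ P = (1/2, 1/2)
2. Z is the centroid of triangle PJS ⇒ Z = (1/6, 1/2)
line VZ meets JS at W = (0, 3/5)
Z = V + t·(W−V) with t = 5/6, so VZ:ZW = 5/6:1/6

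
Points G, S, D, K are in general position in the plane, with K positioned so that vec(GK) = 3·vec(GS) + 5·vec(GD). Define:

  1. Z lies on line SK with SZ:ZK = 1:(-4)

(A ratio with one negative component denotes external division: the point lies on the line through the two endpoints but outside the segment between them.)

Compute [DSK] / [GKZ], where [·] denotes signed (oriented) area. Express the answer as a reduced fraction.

Choose coordinates G = (0, 0), S = (1, 0), D = (0, 1), K = (3, 5).
1. Z lies on line SK with SZ:ZK = 1:(-4) ⇒ Z = (1/3, -5/3)
2·[DSK] = 7, 2·[GKZ] = -20/3
[DSK]:[GKZ] = 7:-20/3 = -21/20

[DSK]:[GKZ] = -21/20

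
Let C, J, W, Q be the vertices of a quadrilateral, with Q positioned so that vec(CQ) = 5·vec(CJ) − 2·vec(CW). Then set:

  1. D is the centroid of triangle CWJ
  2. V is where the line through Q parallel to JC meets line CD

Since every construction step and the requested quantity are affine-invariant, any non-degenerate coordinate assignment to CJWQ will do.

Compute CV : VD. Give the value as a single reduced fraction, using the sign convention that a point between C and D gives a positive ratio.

CV:VD = -6/7

Assign C = (0, 0), J = (1, 0), W = (0, 1), Q = (5, -2) — the answer is frame-independent, so this choice is without loss of generality.
1. D is the centroid of triangle CWJ ⇒ D = (1/3, 1/3)
2. V is where the line through Q parallel to JC meets line CD ⇒ V = (-2, -2)
V = C + t·(D−C) with t = -6, so CV:VD = t:(1−t) = -6:7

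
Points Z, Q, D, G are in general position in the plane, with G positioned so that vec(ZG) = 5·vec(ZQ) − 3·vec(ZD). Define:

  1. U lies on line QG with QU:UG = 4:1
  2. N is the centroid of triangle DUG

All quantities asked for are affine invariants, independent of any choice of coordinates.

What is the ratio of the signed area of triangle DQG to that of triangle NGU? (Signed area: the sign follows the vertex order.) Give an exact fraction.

[DQG]:[NGU] = -15

Work in coordinates with Z = (0, 0), Q = (1, 0), D = (0, 1), G = (5, -3).
1. U lies on line QG with QU:UG = 4:1 ⇒ U = (21/5, -12/5)
2. N is the centroid of triangle DUG ⇒ N = (46/15, -22/15)
2·[DQG] = 1, 2·[NGU] = -1/15
[DQG]:[NGU] = 1:-1/15 = -15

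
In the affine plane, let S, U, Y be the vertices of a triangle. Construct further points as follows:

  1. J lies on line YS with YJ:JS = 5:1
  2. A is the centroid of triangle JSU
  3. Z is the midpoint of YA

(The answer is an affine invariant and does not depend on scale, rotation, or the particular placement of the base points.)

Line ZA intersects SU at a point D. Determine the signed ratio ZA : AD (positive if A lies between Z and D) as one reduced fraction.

ZA:AD = 17/2

Set S = (0, 0), U = (1, 0), Y = (0, 1); any affine frame gives the same invariant.
1. J lies on line YS with YJ:JS = 5:1 ⇒ J = (0, 1/6)
2. A is the centroid of triangle JSU ⇒ A = (1/3, 1/18)
3. Z is the midpoint of YA ⇒ Z = (1/6, 19/36)
line ZA meets SU at D = (6/17, 0)
A = Z + t·(D−Z) with t = 17/19, so ZA:AD = 17/19:2/19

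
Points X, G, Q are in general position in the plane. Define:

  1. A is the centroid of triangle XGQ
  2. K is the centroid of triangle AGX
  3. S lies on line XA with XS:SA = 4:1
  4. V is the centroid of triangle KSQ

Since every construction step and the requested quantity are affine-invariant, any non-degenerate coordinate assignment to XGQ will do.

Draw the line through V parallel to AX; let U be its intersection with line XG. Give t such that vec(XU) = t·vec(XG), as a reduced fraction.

Choose coordinates X = (0, 0), G = (1, 0), Q = (0, 1).
1. A is the centroid of triangle XGQ ⇒ A = (1/3, 1/3)
2. K is the centroid of triangle AGX ⇒ K = (4/9, 1/9)
3. S lies on line XA with XS:SA = 4:1 ⇒ S = (4/15, 4/15)
4. V is the centroid of triangle KSQ ⇒ V = (32/135, 62/135)
through V parallel to AX: direction (-1/3, -1/3); meets XG at U = (-2/9, 0)
U = X + t·(G−X) with t = -2/9

t = -2/9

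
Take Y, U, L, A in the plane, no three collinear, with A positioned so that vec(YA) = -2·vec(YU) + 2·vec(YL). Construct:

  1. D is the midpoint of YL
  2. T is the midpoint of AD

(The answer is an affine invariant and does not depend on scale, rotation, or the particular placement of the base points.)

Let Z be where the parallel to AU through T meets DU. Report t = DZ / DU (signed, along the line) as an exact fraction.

t = 1/2

Assign Y = (0, 0), U = (1, 0), L = (0, 1), A = (-2, 2) — the answer is frame-independent, so this choice is without loss of generality.
1. D is the midpoint of YL ⇒ D = (0, 1/2)
2. T is the midpoint of AD ⇒ T = (-1, 5/4)
through T parallel to AU: direction (3, -2); meets DU at Z = (1/2, 1/4)
Z = D + t·(U−D) with t = 1/2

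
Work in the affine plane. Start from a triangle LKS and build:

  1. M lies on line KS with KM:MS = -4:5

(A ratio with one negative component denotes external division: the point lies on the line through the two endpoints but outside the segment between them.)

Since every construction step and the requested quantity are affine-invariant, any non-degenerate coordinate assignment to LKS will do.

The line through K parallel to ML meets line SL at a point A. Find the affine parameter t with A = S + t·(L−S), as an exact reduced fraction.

t = 1/5

Assign L = (0, 0), K = (1, 0), S = (0, 1) — the answer is frame-independent, so this choice is without loss of generality.
1. M lies on line KS with KM:MS = -4:5 ⇒ M = (5, -4)
through K parallel to ML: direction (-5, 4); meets SL at A = (0, 4/5)
A = S + t·(L−S) with t = 1/5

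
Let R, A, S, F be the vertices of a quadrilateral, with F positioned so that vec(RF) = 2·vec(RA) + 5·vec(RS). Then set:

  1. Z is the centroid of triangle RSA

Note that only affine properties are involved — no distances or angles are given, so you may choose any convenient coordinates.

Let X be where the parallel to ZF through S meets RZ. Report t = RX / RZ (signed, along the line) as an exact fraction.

t = -5/3

Choose coordinates R = (0, 0), A = (1, 0), S = (0, 1), F = (2, 5).
1. Z is the centroid of triangle RSA ⇒ Z = (1/3, 1/3)
through S parallel to ZF: direction (5/3, 14/3); meets RZ at X = (-5/9, -5/9)
X = R + t·(Z−R) with t = -5/3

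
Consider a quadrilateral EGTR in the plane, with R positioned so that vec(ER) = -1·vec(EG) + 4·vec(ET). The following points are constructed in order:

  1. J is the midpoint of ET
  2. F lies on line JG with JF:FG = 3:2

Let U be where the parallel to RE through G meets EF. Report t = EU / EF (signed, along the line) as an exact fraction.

Assign E = (0, 0), G = (1, 0), T = (0, 1), R = (-1, 4) — the answer is frame-independent, so this choice is without loss of generality.
1. J is the midpoint of ET ⇒ J = (0, 1/2)
2. F lies on line JG with JF:FG = 3:2 ⇒ F = (3/5, 1/5)
through G parallel to RE: direction (1, -4); meets EF at U = (12/13, 4/13)
U = E + t·(F−E) with t = 20/13

t = 20/13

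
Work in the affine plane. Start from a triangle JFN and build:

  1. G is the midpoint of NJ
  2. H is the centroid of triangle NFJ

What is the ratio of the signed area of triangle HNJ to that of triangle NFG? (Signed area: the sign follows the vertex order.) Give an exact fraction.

[HNJ]:[NFG] = -2/3

Set J = (0, 0), F = (1, 0), N = (0, 1); any affine frame gives the same invariant.
1. G is the midpoint of NJ ⇒ G = (0, 1/2)
2. H is the centroid of triangle NFJ ⇒ H = (1/3, 1/3)
2·[HNJ] = 1/3, 2·[NFG] = -1/2
[HNJ]:[NFG] = 1/3:-1/2 = -2/3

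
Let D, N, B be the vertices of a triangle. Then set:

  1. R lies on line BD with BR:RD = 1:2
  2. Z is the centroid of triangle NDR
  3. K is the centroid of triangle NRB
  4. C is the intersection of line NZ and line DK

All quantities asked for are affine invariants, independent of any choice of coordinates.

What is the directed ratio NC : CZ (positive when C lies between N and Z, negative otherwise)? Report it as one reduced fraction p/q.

NC:CZ = -5

Assign D = (0, 0), N = (1, 0), B = (0, 1) — the answer is frame-independent, so this choice is without loss of generality.
1. R lies on line BD with BR:RD = 1:2 ⇒ R = (0, 2/3)
2. Z is the centroid of triangle NDR ⇒ Z = (1/3, 2/9)
3. K is the centroid of triangle NRB ⇒ K = (1/3, 5/9)
4. C is the intersection of line NZ and line DK ⇒ C = (1/6, 5/18)
C = N + t·(Z−N) with t = 5/4, so NC:CZ = t:(1−t) = 5/4:-1/4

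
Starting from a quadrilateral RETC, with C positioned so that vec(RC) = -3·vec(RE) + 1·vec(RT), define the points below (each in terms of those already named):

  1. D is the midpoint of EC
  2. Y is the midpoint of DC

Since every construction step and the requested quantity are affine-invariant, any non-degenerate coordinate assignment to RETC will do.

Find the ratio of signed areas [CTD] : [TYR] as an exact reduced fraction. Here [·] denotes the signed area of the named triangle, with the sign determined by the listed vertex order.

[CTD]:[TYR] = -3/4

Set R = (0, 0), E = (1, 0), T = (0, 1), C = (-3, 1); any affine frame gives the same invariant.
1. D is the midpoint of EC ⇒ D = (-1, 1/2)
2. Y is the midpoint of DC ⇒ Y = (-2, 3/4)
2·[CTD] = -3/2, 2·[TYR] = 2
[CTD]:[TYR] = -3/2:2 = -3/4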